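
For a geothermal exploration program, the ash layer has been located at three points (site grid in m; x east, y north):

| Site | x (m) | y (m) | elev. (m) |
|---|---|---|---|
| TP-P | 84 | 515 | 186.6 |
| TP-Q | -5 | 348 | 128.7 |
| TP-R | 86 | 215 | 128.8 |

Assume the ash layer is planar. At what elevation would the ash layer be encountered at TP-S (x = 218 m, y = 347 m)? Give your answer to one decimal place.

192.2 m

Two edge vectors: TP-P→TP-Q = (-89, -167, -57.9), TP-P→TP-R = (2, -300, -57.8).
Normal n = (TP-P→TP-Q) × (TP-P→TP-R) = (-7717.4, -5260, 27034).
So ∂z/∂x = −n_x/n_z = 0.28547 and ∂z/∂y = −n_y/n_z = 0.19457.
Intercept c from TP-P: 186.6 − 23.98 − 100.20 = 62.42.
At (218, 347): z = 62.2 + 67.5 + 62.42 = 192.2 m.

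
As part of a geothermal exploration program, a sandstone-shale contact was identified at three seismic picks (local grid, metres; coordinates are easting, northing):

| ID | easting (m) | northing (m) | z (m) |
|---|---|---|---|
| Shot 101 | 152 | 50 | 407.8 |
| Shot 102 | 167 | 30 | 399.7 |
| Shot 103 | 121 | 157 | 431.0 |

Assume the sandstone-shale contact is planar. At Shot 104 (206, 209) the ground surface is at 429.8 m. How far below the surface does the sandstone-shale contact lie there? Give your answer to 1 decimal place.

Let the plane be z = a·easting + b·northing + c.
Shot 102−Shot 101: 15a − 20b = −8.1;  Shot 103−Shot 101: −31a + 107b = 23.2.
Solving gives a = −0.40883, b = 0.09838.
Then c = 407.8 − a·152 − b·50 = 465.02.
At (206, 209): z_contact = −84.22 + 20.56 + 465.02 = 401.36 m.
Depth below ground = 429.8 − 401.36 = 28.4 m.

28.4 m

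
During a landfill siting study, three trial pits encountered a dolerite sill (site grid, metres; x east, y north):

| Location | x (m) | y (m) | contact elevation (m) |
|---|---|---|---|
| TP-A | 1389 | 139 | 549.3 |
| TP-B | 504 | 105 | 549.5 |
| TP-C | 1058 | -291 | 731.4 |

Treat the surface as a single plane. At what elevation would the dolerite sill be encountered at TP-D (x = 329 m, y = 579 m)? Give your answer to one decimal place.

339.8 m

Two edge vectors: TP-A→TP-B = (-885, -34, 0.2), TP-A→TP-C = (-331, -430, 182.1).
Normal n = (TP-A→TP-B) × (TP-A→TP-C) = (-6105.4, 161092.3, 369296).
So ∂z/∂x = −n_x/n_z = 0.016533 and ∂z/∂y = −n_y/n_z = −0.436215.
Intercept c from TP-A: 549.3 − 22.96 + 60.63 = 586.97.
At (329, 579): z = 5.4 − 252.6 + 586.97 = 339.8 m.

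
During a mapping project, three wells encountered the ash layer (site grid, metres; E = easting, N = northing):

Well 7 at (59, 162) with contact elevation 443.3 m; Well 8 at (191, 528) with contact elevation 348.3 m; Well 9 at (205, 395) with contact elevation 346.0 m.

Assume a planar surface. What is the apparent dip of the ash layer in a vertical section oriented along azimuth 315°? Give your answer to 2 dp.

Let the plane be z = a·E + b·N + c.
Well 8−Well 7: 132a + 366b = −95;  Well 9−Well 7: 146a + 233b = −97.3.
Solving gives a = −0.59422, b = −0.04526.
Unit vector along 315° is (sin 315°, cos 315°) = (-0.7071, 0.7071).
Slope in that direction = a·(-0.7071) + b·(0.7071) = 0.38817.
Apparent dip = arctan|0.38817| = 21.21° (true dip is 30.8°, so apparent ≤ true as expected).

21.21°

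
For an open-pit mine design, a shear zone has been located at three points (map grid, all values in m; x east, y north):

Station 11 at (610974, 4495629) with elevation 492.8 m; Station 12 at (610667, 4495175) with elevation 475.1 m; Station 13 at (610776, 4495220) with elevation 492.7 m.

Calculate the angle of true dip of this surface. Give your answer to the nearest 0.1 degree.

Two edge vectors: Station 11→Station 12 = (-307, -454, -17.7), Station 11→Station 13 = (-198, -409, -0.1).
Normal n = (Station 11→Station 12) × (Station 11→Station 13) = (-7193.9, 3473.9, 35671).
So ∂z/∂x = −n_x/n_z = 0.20167 and ∂z/∂y = −n_y/n_z = −0.09739.
Gradient magnitude |∇z| = √(a² + b²) = √(0.04067 + 0.00948) = 0.22396.
True dip = arctan(0.22396) = 12.6°, dipping toward WNW (azimuth ≈ 296°).

12.6°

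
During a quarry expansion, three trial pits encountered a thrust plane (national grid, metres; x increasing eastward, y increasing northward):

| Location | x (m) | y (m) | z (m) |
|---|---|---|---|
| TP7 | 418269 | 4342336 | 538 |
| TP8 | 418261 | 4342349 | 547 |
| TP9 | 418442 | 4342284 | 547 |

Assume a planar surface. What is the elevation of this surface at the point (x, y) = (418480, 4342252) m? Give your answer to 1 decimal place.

Let the plane be z = a·x + b·y + c.
TP8−TP7: −8a + 13b = 9;  TP9−TP7: 173a − 52b = 9.
Solving gives a = 0.319148936, b = 0.888707038.
Then c = 538 − a·418269 − b·4342336 = −3992016.67.
At (418480, 4342252): z = 133557.4 + 3858989.9 − 3992016.67 = 530.7 m.

530.7 m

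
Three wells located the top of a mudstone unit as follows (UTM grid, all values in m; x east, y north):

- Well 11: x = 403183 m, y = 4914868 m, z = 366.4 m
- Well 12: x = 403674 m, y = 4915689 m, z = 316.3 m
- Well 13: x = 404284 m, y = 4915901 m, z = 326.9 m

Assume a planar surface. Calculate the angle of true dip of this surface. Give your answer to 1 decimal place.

Two edge vectors: Well 11→Well 12 = (491, 821, -50.1), Well 11→Well 13 = (1101, 1033, -39.5).
Normal n = (Well 11→Well 12) × (Well 11→Well 13) = (19323.8, -35765.6, -396718).
So ∂z/∂x = −n_x/n_z = 0.04871 and ∂z/∂y = −n_y/n_z = −0.09015.
Gradient magnitude |∇z| = √(a² + b²) = √(0.00237 + 0.00813) = 0.10247.
True dip = arctan(0.10247) = 5.9°, dipping toward NNW (azimuth ≈ 332°).

5.9°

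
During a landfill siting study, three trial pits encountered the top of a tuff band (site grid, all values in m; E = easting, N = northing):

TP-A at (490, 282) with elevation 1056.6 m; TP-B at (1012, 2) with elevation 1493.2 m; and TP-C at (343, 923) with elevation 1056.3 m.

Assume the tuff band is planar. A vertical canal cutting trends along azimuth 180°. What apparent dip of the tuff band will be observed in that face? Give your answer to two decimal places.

12.31°

Let the plane be z = a·E + b·N + c.
TP-B−TP-A: 522a − 280b = 436.6;  TP-C−TP-A: −147a + 641b = −0.3.
Solving gives a = 0.95343, b = 0.21818.
Unit vector along 180° is (sin 180°, cos 180°) = (0.0000, -1.0000).
Slope in that direction = a·(0.0000) + b·(-1.0000) = −0.21818.
Apparent dip = arctan|0.21818| = 12.31° (true dip is 44.4°, so apparent ≤ true as expected).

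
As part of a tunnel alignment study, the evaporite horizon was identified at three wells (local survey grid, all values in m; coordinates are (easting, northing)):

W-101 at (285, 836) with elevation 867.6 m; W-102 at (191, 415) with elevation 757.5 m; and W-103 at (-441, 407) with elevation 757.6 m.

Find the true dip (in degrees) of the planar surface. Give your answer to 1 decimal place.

14.7°

Two edge vectors: W-101→W-102 = (-94, -421, -110.1), W-101→W-103 = (-726, -429, -110).
Normal n = (W-101→W-102) × (W-101→W-103) = (-922.9, 69592.6, -265320).
So ∂z/∂E = −n_x/n_z = −0.00348 and ∂z/∂N = −n_y/n_z = 0.26230.
Gradient magnitude |∇z| = √(a² + b²) = √(0.00001 + 0.06880) = 0.26232.
True dip = arctan(0.26232) = 14.7°, dipping toward S (azimuth ≈ 179°).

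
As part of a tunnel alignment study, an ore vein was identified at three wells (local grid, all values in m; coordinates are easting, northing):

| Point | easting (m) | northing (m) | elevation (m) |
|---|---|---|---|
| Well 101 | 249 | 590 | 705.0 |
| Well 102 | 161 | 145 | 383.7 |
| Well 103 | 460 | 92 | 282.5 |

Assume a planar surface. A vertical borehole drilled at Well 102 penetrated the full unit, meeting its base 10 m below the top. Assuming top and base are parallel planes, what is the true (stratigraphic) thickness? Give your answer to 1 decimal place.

7.9 m

Let the plane be z = a·easting + b·northing + c.
Well 102−Well 101: −88a − 445b = −321.3;  Well 103−Well 101: 211a − 498b = −422.5.
Solving gives a = −0.20335, b = 0.76224.
|∇z| = √(a²+b²) = 0.78889, so dip δ = arctan(0.78889) = 38.27°.
True thickness = vertical thickness × cos δ = 10 × cos 38.27° = 7.9 m.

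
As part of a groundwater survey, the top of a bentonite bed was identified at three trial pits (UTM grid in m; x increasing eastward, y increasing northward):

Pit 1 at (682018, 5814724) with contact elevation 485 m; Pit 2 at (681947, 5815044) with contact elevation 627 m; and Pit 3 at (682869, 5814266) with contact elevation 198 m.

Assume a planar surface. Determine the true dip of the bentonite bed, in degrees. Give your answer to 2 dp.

Two edge vectors: Pit 1→Pit 2 = (-71, 320, 142), Pit 1→Pit 3 = (851, -458, -287).
Normal n = (Pit 1→Pit 2) × (Pit 1→Pit 3) = (-26804, 100465, -239802).
So ∂z/∂x = −n_x/n_z = −0.11178 and ∂z/∂y = −n_y/n_z = 0.41895.
Gradient magnitude |∇z| = √(a² + b²) = √(0.01249 + 0.17552) = 0.43360.
True dip = arctan(0.43360) = 23.44°, dipping toward SSE (azimuth ≈ 165°).

23.44°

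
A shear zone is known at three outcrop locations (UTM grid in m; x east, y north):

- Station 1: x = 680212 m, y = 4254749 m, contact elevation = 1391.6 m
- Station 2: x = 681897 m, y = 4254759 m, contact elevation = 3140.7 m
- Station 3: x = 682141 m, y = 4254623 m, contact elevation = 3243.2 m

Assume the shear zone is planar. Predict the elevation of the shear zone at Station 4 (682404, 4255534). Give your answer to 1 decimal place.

4513.9 m

Let the plane be z = a·x + b·y + c.
Station 2−Station 1: 1685a + 10b = 1749.1;  Station 3−Station 1: 1929a − 126b = 1851.6.
Solving gives a = 1.031531088, b = 1.097011658.
Then c = 1391.6 − a·680212 − b·4254749 = −5367777.48.
At (682404, 4255534): z = 703920.9 + 4668370.4 − 5367777.48 = 4513.9 m.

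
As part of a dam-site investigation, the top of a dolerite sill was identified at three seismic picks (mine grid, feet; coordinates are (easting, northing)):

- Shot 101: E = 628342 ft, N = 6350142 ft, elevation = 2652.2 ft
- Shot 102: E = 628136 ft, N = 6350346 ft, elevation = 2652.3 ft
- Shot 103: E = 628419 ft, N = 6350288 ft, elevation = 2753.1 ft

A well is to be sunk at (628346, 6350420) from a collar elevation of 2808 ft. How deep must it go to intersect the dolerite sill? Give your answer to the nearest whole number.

28 ft

Two edge vectors: Shot 101→Shot 102 = (-206, 204, 0.1), Shot 101→Shot 103 = (77, 146, 100.9).
Normal n = (Shot 101→Shot 102) × (Shot 101→Shot 103) = (20569, 20793.1, -45784).
So ∂z/∂E = −n_x/n_z = 0.44926175 and ∂z/∂N = −n_y/n_z = 0.45415647.
Intercept c from Shot 101: 2652.2 − 282290.03 − 2883958.10 = −3163595.93.
At (628346, 6350420): z_contact = 282291.8 + 2884084.4 − 3163595.93 = 2780.3 ft.
Depth below ground = 2808 − 2780.3 = 28 ft.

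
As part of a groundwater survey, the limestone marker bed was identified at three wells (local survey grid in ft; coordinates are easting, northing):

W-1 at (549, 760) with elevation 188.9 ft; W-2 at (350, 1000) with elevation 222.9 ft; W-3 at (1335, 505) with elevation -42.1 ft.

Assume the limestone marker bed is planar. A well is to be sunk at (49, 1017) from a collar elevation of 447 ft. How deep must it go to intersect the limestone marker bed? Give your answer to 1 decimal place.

124.4 ft

Two edge vectors: W-1→W-2 = (-199, 240, 34), W-1→W-3 = (786, -255, -231).
Normal n = (W-1→W-2) × (W-1→W-3) = (-46770, -19245, -137895).
So ∂z/∂easting = −n_x/n_z = −0.339171 and ∂z/∂northing = −n_y/n_z = −0.139563.
Intercept c from W-1: 188.9 + 186.20 + 106.07 = 481.17.
At (49, 1017): z_contact = −16.62 − 141.94 + 481.17 = 322.62 ft.
Depth below ground = 447 − 322.62 = 124.4 ft.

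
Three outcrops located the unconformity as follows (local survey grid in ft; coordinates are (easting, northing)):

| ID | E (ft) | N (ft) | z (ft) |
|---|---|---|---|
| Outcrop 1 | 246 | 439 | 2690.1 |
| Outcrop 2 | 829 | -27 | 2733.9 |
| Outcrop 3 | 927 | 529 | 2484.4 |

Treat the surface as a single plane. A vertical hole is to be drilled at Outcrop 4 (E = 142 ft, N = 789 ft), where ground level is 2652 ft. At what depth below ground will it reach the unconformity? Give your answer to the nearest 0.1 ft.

77.8 ft

Two edge vectors: Outcrop 1→Outcrop 2 = (583, -466, 43.8), Outcrop 1→Outcrop 3 = (681, 90, -205.7).
Normal n = (Outcrop 1→Outcrop 2) × (Outcrop 1→Outcrop 3) = (91914.2, 149750.9, 369816).
So ∂z/∂E = −n_x/n_z = −0.24854 and ∂z/∂N = −n_y/n_z = −0.40493.
Intercept c from Outcrop 1: 2690.1 + 61.14 + 177.77 = 2929.01.
At (142, 789): z_contact = −35.29 − 319.49 + 2929.01 = 2574.22 ft.
Depth below ground = 2652 − 2574.22 = 77.8 ft.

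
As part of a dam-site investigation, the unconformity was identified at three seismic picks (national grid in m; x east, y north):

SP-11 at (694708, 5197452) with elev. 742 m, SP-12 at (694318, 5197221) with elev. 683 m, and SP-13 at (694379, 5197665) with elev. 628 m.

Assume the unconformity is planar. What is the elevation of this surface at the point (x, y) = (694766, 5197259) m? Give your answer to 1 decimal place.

786.6 m

Two edge vectors: SP-11→SP-12 = (-390, -231, -59), SP-11→SP-13 = (-329, 213, -114).
Normal n = (SP-11→SP-12) × (SP-11→SP-13) = (38901, -25049, -159069).
So ∂z/∂x = −n_x/n_z = 0.244554250 and ∂z/∂y = −n_y/n_z = −0.157472543.
Intercept c from SP-11: 742 − 169893.79 + 818455.99 = 649304.19.
At (694766, 5197259): z = 169908.0 − 818425.6 + 649304.19 = 786.6 m.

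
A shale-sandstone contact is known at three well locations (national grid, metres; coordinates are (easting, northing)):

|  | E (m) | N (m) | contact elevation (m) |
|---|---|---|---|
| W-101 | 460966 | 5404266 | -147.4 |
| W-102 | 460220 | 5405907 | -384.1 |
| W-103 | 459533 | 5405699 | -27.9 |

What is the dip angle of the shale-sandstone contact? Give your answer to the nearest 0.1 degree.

Let the plane be z = a·E + b·N + c.
W-102−W-101: −746a + 1641b = −236.7;  W-103−W-101: −1433a + 1433b = 119.5.
Solving gives a = −0.41737, b = −0.33398.
Gradient magnitude |∇z| = √(a² + b²) = √(0.17420 + 0.11154) = 0.53454.
True dip = arctan(0.53454) = 28.1°, dipping toward NE (azimuth ≈ 051°).

28.1°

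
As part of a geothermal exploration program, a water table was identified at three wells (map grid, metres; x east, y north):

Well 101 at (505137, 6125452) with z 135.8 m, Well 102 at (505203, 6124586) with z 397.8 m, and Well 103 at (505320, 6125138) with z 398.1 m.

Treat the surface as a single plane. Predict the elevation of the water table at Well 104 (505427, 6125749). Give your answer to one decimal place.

Two edge vectors: Well 101→Well 102 = (66, -866, 262), Well 101→Well 103 = (183, -314, 262.3).
Normal n = (Well 101→Well 102) × (Well 101→Well 103) = (-144883.8, 30634.2, 137754).
So ∂z/∂x = −n_x/n_z = 1.051757481 and ∂z/∂y = −n_y/n_z = −0.222383379.
Intercept c from Well 101: 135.8 − 531281.62 + 1362198.71 = 831052.90.
At (505427, 6125749): z = 531586.6 − 1362264.8 + 831052.90 = 374.8 m.

374.8 m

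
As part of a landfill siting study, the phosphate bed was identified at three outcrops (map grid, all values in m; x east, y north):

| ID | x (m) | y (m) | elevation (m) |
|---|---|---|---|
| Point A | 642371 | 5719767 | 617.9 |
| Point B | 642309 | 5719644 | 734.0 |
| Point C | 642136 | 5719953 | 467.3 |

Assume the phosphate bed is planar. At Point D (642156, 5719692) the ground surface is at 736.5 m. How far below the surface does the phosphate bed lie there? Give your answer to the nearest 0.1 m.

34.4 m

Two edge vectors: Point A→Point B = (-62, -123, 116.1), Point A→Point C = (-235, 186, -150.6).
Normal n = (Point A→Point B) × (Point A→Point C) = (-3070.8, -36620.7, -40437).
So ∂z/∂x = −n_x/n_z = −0.075940352 and ∂z/∂y = −n_y/n_z = −0.905623563.
Intercept c from Point A: 617.9 + 48781.88 + 5179955.77 = 5229355.55.
At (642156, 5719692): z_contact = −48765.55 − 5179887.85 + 5229355.55 = 702.15 m.
Depth below ground = 736.5 − 702.15 = 34.4 m.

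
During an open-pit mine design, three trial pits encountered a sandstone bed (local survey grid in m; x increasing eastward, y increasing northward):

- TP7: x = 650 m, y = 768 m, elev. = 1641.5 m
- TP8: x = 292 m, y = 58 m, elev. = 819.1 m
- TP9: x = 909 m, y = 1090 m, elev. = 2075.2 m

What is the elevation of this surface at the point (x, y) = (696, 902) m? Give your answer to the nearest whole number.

Let the plane be z = a·x + b·y + c.
TP8−TP7: −358a − 710b = −822.4;  TP9−TP7: 259a + 322b = 433.7.
Solving gives a = 0.62836, b = 0.84148.
Then c = 1641.5 − a·650 − b·768 = 586.81.
At (696, 902): z = 437.3 + 759.0 + 586.81 = 1783.2 m.

1783 m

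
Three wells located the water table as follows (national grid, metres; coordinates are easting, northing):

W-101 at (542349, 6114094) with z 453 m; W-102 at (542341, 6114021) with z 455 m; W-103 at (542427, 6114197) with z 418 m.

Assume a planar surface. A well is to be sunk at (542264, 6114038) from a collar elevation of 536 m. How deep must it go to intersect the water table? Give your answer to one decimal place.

43.4 m

Two edge vectors: W-101→W-102 = (-8, -73, 2), W-101→W-103 = (78, 103, -35).
Normal n = (W-101→W-102) × (W-101→W-103) = (2349, -124, 4870).
So ∂z/∂easting = −n_x/n_z = −0.482340862 and ∂z/∂northing = −n_y/n_z = 0.025462012.
Intercept c from W-101: 453 + 261597.08 − 155677.14 = 106372.95.
At (542264, 6114038): z_contact = −261556.09 + 155675.71 + 106372.95 = 492.57 m.
Depth below ground = 536 − 492.57 = 43.4 m.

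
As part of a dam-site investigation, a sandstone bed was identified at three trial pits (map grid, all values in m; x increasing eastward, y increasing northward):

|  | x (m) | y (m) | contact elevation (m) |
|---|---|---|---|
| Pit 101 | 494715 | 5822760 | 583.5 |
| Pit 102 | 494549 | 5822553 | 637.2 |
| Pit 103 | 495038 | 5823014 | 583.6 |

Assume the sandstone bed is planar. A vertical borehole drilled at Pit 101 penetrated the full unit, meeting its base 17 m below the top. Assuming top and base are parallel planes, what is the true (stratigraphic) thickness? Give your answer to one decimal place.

Two edge vectors: Pit 101→Pit 102 = (-166, -207, 53.7), Pit 101→Pit 103 = (323, 254, 0.1).
Normal n = (Pit 101→Pit 102) × (Pit 101→Pit 103) = (-13660.5, 17361.7, 24697).
So ∂z/∂x = −n_x/n_z = 0.55312 and ∂z/∂y = −n_y/n_z = −0.70299.
|∇z| = √(a²+b²) = 0.89450, so dip δ = arctan(0.89450) = 41.81°.
True thickness = vertical thickness × cos δ = 17 × cos 41.81° = 12.7 m.

12.7 m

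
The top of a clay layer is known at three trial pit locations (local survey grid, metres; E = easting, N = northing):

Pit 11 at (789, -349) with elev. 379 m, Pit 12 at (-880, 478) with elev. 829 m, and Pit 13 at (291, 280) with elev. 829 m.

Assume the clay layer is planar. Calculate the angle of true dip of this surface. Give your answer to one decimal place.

40.0°

Let the plane be z = a·E + b·N + c.
Pit 12−Pit 11: −1669a + 827b = 450;  Pit 13−Pit 11: −498a + 629b = 450.
Solving gives a = 0.13967, b = 0.82600.
Gradient magnitude |∇z| = √(a² + b²) = √(0.01951 + 0.68227) = 0.83772.
True dip = arctan(0.83772) = 40.0°, dipping toward S (azimuth ≈ 190°).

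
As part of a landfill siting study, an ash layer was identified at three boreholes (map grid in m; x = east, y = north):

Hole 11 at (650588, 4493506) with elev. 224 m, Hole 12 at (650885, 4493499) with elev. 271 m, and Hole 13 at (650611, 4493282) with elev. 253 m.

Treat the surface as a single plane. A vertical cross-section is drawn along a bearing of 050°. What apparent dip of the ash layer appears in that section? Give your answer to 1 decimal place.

2.6°

Two edge vectors: Hole 11→Hole 12 = (297, -7, 47), Hole 11→Hole 13 = (23, -224, 29).
Normal n = (Hole 11→Hole 12) × (Hole 11→Hole 13) = (10325, -7532, -66367).
So ∂z/∂x = −n_x/n_z = 0.15557 and ∂z/∂y = −n_y/n_z = −0.11349.
Unit vector along 050° is (sin 50°, cos 50°) = (0.7660, 0.6428).
Slope in that direction = a·(0.7660) + b·(0.6428) = 0.04623.
Apparent dip = arctan|0.04623| = 2.6° (true dip is 10.9°, so apparent ≤ true as expected).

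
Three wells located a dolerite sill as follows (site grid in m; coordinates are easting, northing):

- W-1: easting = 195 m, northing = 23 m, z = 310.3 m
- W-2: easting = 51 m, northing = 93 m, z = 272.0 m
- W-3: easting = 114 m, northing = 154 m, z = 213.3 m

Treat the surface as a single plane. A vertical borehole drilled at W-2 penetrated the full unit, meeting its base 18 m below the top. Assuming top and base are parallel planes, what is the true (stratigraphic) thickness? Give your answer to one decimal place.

13.8 m

Two edge vectors: W-1→W-2 = (-144, 70, -38.3), W-1→W-3 = (-81, 131, -97).
Normal n = (W-1→W-2) × (W-1→W-3) = (-1772.7, -10865.7, -13194).
So ∂z/∂easting = −n_x/n_z = −0.13436 and ∂z/∂northing = −n_y/n_z = −0.82353.
|∇z| = √(a²+b²) = 0.83442, so dip δ = arctan(0.83442) = 39.84°.
True thickness = vertical thickness × cos δ = 18 × cos 39.84° = 13.8 m.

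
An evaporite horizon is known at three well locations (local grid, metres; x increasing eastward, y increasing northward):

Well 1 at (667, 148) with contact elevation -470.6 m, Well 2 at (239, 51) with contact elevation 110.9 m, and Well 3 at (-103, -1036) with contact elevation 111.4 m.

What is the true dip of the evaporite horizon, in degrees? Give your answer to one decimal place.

Two edge vectors: Well 1→Well 2 = (-428, -97, 581.5), Well 1→Well 3 = (-770, -1184, 582).
Normal n = (Well 1→Well 2) × (Well 1→Well 3) = (632042, -198659, 432062).
So ∂z/∂x = −n_x/n_z = −1.46285 and ∂z/∂y = −n_y/n_z = 0.45979.
Gradient magnitude |∇z| = √(a² + b²) = √(2.13993 + 0.21141) = 1.53341.
True dip = arctan(1.53341) = 56.9°, dipping toward ESE (azimuth ≈ 107°).

56.9°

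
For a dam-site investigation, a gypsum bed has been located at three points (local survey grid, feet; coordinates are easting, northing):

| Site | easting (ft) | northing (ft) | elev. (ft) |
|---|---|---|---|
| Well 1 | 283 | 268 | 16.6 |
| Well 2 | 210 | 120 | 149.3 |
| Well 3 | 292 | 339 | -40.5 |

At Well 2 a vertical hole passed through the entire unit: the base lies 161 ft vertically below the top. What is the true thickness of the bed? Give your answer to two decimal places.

124.96 ft

Two edge vectors: Well 1→Well 2 = (-73, -148, 132.7), Well 1→Well 3 = (9, 71, -57.1).
Normal n = (Well 1→Well 2) × (Well 1→Well 3) = (-970.9, -2974, -3851).
So ∂z/∂easting = −n_x/n_z = −0.25212 and ∂z/∂northing = −n_y/n_z = −0.77227.
|∇z| = √(a²+b²) = 0.81238, so dip δ = arctan(0.81238) = 39.09°.
True thickness = vertical thickness × cos δ = 161 × cos 39.09° = 124.96 ft.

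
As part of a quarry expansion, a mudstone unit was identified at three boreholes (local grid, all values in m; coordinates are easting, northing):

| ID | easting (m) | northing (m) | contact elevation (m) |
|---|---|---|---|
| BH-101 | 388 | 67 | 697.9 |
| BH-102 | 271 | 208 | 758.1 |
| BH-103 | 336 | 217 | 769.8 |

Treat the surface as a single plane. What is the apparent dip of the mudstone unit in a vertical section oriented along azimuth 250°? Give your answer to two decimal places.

Let the plane be z = a·easting + b·northing + c.
BH-102−BH-101: −117a + 141b = 60.2;  BH-103−BH-101: −52a + 150b = 71.9.
Solving gives a = 0.10843, b = 0.51692.
Unit vector along 250° is (sin 250°, cos 250°) = (-0.9397, -0.3420).
Slope in that direction = a·(-0.9397) + b·(-0.3420) = −0.27868.
Apparent dip = arctan|0.27868| = 15.57° (true dip is 27.8°, so apparent ≤ true as expected).

15.57°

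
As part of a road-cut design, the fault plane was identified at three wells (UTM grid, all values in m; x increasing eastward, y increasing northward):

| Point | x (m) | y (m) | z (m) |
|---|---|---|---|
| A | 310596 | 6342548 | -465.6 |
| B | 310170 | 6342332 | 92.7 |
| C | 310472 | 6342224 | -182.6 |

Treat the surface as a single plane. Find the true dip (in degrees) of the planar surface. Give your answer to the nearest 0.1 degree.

Let the plane be z = a·x + b·y + c.
B−A: −426a − 216b = 558.3;  C−A: −124a − 324b = 283.
Solving gives a = −1.07660, b = −0.46142.
Gradient magnitude |∇z| = √(a² + b²) = √(1.15907 + 0.21291) = 1.17132.
True dip = arctan(1.17132) = 49.5°, dipping toward ENE (azimuth ≈ 067°).

49.5°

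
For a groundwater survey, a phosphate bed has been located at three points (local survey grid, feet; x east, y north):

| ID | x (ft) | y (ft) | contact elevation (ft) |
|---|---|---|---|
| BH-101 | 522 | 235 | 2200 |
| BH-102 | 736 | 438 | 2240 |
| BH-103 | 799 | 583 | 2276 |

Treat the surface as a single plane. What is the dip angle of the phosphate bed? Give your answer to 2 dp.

16.49°

Let the plane be z = a·x + b·y + c.
BH-102−BH-101: 214a + 203b = 40;  BH-103−BH-101: 277a + 348b = 76.
Solving gives a = −0.08267, b = 0.28419.
Gradient magnitude |∇z| = √(a² + b²) = √(0.00683 + 0.08077) = 0.29598.
True dip = arctan(0.29598) = 16.49°, dipping toward SSE (azimuth ≈ 164°).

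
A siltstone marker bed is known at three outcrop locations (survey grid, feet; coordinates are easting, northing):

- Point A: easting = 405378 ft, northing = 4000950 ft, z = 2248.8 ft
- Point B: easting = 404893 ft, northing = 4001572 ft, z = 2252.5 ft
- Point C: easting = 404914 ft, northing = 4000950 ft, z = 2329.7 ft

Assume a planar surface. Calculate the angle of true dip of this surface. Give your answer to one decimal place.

Two edge vectors: Point A→Point B = (-485, 622, 3.7), Point A→Point C = (-464, 0, 80.9).
Normal n = (Point A→Point B) × (Point A→Point C) = (50319.8, 37519.7, 288608).
So ∂z/∂easting = −n_x/n_z = −0.17435 and ∂z/∂northing = −n_y/n_z = −0.13000.
Gradient magnitude |∇z| = √(a² + b²) = √(0.03040 + 0.01690) = 0.21748.
True dip = arctan(0.21748) = 12.3°, dipping toward NE (azimuth ≈ 053°).

12.3°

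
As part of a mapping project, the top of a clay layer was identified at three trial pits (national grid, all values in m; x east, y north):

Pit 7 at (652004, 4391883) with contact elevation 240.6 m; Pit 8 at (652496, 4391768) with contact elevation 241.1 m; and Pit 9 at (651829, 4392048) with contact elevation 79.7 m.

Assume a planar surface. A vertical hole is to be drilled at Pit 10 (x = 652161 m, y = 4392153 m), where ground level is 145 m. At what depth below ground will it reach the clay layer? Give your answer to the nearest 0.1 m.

301.5 m

Two edge vectors: Pit 7→Pit 8 = (492, -115, 0.5), Pit 7→Pit 9 = (-175, 165, -160.9).
Normal n = (Pit 7→Pit 8) × (Pit 7→Pit 9) = (18421, 79075.3, 61055).
So ∂z/∂x = −n_x/n_z = −0.301711572 and ∂z/∂y = −n_y/n_z = −1.295148636.
Intercept c from Pit 7: 240.6 + 196717.15 + 5688141.28 = 5885099.03.
At (652161, 4392153): z_contact = −196764.52 − 5688490.97 + 5885099.03 = -156.46 m.
Depth below ground = 145 − (-156.46) = 301.5 m.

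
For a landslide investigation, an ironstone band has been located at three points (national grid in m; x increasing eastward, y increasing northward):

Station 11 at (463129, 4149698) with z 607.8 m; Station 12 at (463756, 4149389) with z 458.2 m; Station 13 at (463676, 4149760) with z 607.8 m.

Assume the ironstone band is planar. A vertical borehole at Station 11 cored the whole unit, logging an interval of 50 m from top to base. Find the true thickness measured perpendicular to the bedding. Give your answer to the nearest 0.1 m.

46.5 m

Let the plane be z = a·x + b·y + c.
Station 12−Station 11: 627a − 309b = −149.6;  Station 13−Station 11: 547a + 62b = 0.
Solving gives a = −0.04461, b = 0.39361.
|∇z| = √(a²+b²) = 0.39613, so dip δ = arctan(0.39613) = 21.61°.
True thickness = vertical thickness × cos δ = 50 × cos 21.61° = 46.5 m.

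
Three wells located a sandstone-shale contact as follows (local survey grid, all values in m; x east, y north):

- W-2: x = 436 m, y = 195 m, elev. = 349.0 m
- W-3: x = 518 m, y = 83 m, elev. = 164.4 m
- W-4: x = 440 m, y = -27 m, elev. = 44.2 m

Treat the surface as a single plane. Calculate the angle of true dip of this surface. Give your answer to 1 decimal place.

Two edge vectors: W-2→W-3 = (82, -112, -184.6), W-2→W-4 = (4, -222, -304.8).
Normal n = (W-2→W-3) × (W-2→W-4) = (-6843.6, 24255.2, -17756).
So ∂z/∂x = −n_x/n_z = −0.38542 and ∂z/∂y = −n_y/n_z = 1.36603.
Gradient magnitude |∇z| = √(a² + b²) = √(0.14855 + 1.86603) = 1.41936.
True dip = arctan(1.41936) = 54.8°, dipping toward SSE (azimuth ≈ 164°).

54.8°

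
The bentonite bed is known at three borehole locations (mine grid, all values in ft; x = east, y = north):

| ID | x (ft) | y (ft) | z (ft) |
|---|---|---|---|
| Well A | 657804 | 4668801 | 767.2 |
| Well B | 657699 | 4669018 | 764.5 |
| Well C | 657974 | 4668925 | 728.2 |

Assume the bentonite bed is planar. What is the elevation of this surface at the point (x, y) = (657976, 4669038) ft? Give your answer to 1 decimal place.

Let the plane be z = a·x + b·y + c.
Well B−Well A: −105a + 217b = −2.7;  Well C−Well A: 170a + 124b = −39.
Solving gives a = −0.162857143, b = −0.091244240.
Then c = 767.2 − a·657804 − b·4668801 = 533896.48.
At (657976, 4669038): z = −107156.1 − 426022.8 + 533896.48 = 717.6 ft.

717.6 ft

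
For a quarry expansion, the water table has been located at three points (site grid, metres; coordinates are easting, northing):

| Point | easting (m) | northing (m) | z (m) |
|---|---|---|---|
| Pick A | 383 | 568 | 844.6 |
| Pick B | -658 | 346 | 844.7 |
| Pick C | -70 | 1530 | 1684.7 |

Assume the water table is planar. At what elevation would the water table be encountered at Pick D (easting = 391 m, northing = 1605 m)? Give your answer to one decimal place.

1666.2 m

Let the plane be z = a·easting + b·northing + c.
Pick B−Pick A: −1041a − 222b = 0.1;  Pick C−Pick A: −453a + 962b = 840.1.
Solving gives a = −0.169326, b = 0.793550.
Then c = 844.6 − a·383 − b·568 = 458.72.
At (391, 1605): z = −66.2 + 1273.6 + 458.72 = 1666.2 m.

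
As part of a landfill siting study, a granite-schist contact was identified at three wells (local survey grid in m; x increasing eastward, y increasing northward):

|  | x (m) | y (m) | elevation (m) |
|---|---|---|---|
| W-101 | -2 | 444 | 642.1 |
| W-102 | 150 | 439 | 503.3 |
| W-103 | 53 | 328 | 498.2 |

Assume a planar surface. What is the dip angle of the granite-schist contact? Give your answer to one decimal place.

Let the plane be z = a·x + b·y + c.
W-102−W-101: 152a − 5b = −138.8;  W-103−W-101: 55a − 116b = −143.9.
Solving gives a = −0.88617, b = 0.82035.
Gradient magnitude |∇z| = √(a² + b²) = √(0.78530 + 0.67297) = 1.20759.
True dip = arctan(1.20759) = 50.4°, dipping toward SE (azimuth ≈ 133°).

50.4°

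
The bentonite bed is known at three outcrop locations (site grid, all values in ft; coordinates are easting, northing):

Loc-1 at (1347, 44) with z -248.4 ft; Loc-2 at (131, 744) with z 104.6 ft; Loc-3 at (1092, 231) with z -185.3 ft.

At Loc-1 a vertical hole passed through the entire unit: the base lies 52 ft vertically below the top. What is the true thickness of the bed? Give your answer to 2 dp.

46.08 ft

Two edge vectors: Loc-1→Loc-2 = (-1216, 700, 353), Loc-1→Loc-3 = (-255, 187, 63.1).
Normal n = (Loc-1→Loc-2) × (Loc-1→Loc-3) = (-21841, -13285.4, -48892).
So ∂z/∂easting = −n_x/n_z = −0.44672 and ∂z/∂northing = −n_y/n_z = −0.27173.
|∇z| = √(a²+b²) = 0.52287, so dip δ = arctan(0.52287) = 27.60°.
True thickness = vertical thickness × cos δ = 52 × cos 27.60° = 46.08 ft.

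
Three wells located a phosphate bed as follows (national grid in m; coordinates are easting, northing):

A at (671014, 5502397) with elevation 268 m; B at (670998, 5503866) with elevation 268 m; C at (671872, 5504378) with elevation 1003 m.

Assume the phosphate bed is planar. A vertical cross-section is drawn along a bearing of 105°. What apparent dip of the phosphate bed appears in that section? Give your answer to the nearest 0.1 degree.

38.8°

Two edge vectors: A→B = (-16, 1469, 0), A→C = (858, 1981, 735).
Normal n = (A→B) × (A→C) = (1079715, 11760, -1292098).
So ∂z/∂easting = −n_x/n_z = 0.83563 and ∂z/∂northing = −n_y/n_z = 0.00910.
Unit vector along 105° is (sin 105°, cos 105°) = (0.9659, -0.2588).
Slope in that direction = a·(0.9659) + b·(-0.2588) = 0.80480.
Apparent dip = arctan|0.80480| = 38.8° (true dip is 39.9°, so apparent ≤ true as expected).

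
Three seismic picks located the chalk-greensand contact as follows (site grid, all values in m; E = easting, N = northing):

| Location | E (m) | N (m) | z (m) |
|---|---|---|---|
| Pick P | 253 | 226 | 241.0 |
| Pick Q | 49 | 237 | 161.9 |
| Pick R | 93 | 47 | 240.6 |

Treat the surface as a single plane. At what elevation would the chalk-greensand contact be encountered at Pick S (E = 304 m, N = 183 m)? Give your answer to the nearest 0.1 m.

274.0 m

Two edge vectors: Pick P→Pick Q = (-204, 11, -79.1), Pick P→Pick R = (-160, -179, -0.4).
Normal n = (Pick P→Pick Q) × (Pick P→Pick R) = (-14163.3, 12574.4, 38276).
So ∂z/∂E = −n_x/n_z = 0.37003 and ∂z/∂N = −n_y/n_z = −0.32852.
Intercept c from Pick P: 241 − 93.62 + 74.25 = 221.63.
At (304, 183): z = 112.5 − 60.1 + 221.63 = 274.0 m.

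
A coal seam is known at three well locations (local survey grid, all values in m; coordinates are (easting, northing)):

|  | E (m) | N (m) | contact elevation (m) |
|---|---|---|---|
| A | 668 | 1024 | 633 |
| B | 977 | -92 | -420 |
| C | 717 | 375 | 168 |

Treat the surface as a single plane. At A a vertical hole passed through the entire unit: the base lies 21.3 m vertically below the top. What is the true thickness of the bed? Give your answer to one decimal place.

13.0 m

Two edge vectors: A→B = (309, -1116, -1053), A→C = (49, -649, -465).
Normal n = (A→B) × (A→C) = (-164457, 92088, -145857).
So ∂z/∂E = −n_x/n_z = −1.12752 and ∂z/∂N = −n_y/n_z = 0.63136.
|∇z| = √(a²+b²) = 1.29225, so dip δ = arctan(1.29225) = 52.27°.
True thickness = vertical thickness × cos δ = 21.3 × cos 52.27° = 13.0 m.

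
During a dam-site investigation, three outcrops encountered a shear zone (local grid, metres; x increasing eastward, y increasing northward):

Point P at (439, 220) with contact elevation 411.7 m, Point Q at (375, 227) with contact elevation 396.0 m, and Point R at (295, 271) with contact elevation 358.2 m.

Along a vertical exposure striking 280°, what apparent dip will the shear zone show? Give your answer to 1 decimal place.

Let the plane be z = a·x + b·y + c.
Point Q−Point P: −64a + 7b = −15.7;  Point R−Point P: −144a + 51b = −53.5.
Solving gives a = 0.18892, b = −0.51560.
Unit vector along 280° is (sin 280°, cos 280°) = (-0.9848, 0.1736).
Slope in that direction = a·(-0.9848) + b·(0.1736) = −0.27558.
Apparent dip = arctan|0.27558| = 15.4° (true dip is 28.8°, so apparent ≤ true as expected).

15.4°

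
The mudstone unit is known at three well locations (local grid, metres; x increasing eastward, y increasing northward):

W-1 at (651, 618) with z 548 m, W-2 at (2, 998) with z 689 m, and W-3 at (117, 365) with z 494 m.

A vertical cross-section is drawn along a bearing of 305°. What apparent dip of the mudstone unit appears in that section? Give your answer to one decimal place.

Two edge vectors: W-1→W-2 = (-649, 380, 141), W-1→W-3 = (-534, -253, -54).
Normal n = (W-1→W-2) × (W-1→W-3) = (15153, -110340, 367117).
So ∂z/∂x = −n_x/n_z = −0.04128 and ∂z/∂y = −n_y/n_z = 0.30056.
Unit vector along 305° is (sin 305°, cos 305°) = (-0.8192, 0.5736).
Slope in that direction = a·(-0.8192) + b·(0.5736) = 0.20620.
Apparent dip = arctan|0.20620| = 11.7° (true dip is 16.9°, so apparent ≤ true as expected).

11.7°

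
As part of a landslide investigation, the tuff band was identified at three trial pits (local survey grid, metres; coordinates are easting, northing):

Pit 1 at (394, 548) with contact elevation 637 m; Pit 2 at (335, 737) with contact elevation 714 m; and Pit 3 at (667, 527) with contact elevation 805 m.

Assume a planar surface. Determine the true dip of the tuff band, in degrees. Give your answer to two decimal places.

42.10°

Let the plane be z = a·easting + b·northing + c.
Pit 2−Pit 1: −59a + 189b = 77;  Pit 3−Pit 1: 273a − 21b = 168.
Solving gives a = 0.66264, b = 0.61426.
Gradient magnitude |∇z| = √(a² + b²) = √(0.43909 + 0.37732) = 0.90355.
True dip = arctan(0.90355) = 42.10°, dipping toward SW (azimuth ≈ 227°).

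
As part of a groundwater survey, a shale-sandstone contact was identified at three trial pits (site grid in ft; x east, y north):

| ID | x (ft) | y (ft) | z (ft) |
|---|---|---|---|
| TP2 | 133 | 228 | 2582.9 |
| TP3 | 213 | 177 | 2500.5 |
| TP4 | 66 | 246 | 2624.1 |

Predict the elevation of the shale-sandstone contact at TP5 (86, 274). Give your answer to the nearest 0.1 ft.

Let the plane be z = a·x + b·y + c.
TP3−TP2: 80a − 51b = −82.4;  TP4−TP2: −67a + 18b = 41.2.
Solving gives a = −0.31259, b = 1.12534.
Then c = 2582.9 − a·133 − b·228 = 2367.90.
At (86, 274): z = −26.9 + 308.3 + 2367.90 = 2649.4 ft.

2649.4 ft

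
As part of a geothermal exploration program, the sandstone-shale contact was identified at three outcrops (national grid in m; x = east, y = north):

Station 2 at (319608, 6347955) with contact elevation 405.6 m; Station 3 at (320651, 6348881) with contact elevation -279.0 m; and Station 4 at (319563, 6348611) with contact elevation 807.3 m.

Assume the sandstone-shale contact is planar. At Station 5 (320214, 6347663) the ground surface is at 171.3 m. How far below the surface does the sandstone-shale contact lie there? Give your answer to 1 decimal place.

607.3 m

Let the plane be z = a·x + b·y + c.
Station 3−Station 2: 1043a + 926b = −684.6;  Station 4−Station 2: −45a + 656b = 401.7.
Solving gives a = −1.131142974, b = 0.534753912.
Then c = 405.6 − a·319608 − b·6347955 = −3032665.82.
At (320214, 6347663): z_contact = −362207.82 + 3394437.62 − 3032665.82 = -436.02 m.
Depth below ground = 171.3 − (-436.02) = 607.3 m.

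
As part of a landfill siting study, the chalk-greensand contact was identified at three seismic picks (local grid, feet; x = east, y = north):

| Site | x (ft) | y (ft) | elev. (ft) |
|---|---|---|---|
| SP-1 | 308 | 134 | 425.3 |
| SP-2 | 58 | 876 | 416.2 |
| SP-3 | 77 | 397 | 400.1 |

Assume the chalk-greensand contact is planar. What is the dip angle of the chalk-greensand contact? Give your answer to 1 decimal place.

Two edge vectors: SP-1→SP-2 = (-250, 742, -9.1), SP-1→SP-3 = (-231, 263, -25.2).
Normal n = (SP-1→SP-2) × (SP-1→SP-3) = (-16305.1, -4197.9, 105652).
So ∂z/∂x = −n_x/n_z = 0.15433 and ∂z/∂y = −n_y/n_z = 0.03973.
Gradient magnitude |∇z| = √(a² + b²) = √(0.02382 + 0.00158) = 0.15936.
True dip = arctan(0.15936) = 9.1°, dipping toward WSW (azimuth ≈ 256°).

9.1°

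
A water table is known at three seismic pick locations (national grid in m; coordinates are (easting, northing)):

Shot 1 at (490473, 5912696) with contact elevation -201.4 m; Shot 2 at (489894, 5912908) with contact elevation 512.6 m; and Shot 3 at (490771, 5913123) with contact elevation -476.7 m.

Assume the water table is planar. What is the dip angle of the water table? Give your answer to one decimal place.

Let the plane be z = a·E + b·N + c.
Shot 2−Shot 1: −579a + 212b = 714;  Shot 3−Shot 1: 298a + 427b = −275.3.
Solving gives a = −1.17020, b = 0.17195.
Gradient magnitude |∇z| = √(a² + b²) = √(1.36938 + 0.02957) = 1.18277.
True dip = arctan(1.18277) = 49.8°, dipping toward E (azimuth ≈ 098°).

49.8°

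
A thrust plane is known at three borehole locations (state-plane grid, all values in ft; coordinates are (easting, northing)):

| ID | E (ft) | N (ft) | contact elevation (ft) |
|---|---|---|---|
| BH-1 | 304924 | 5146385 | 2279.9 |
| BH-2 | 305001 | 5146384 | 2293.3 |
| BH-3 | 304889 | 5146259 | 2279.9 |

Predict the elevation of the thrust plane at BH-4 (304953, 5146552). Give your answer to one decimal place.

2276.9 ft

Two edge vectors: BH-1→BH-2 = (77, -1, 13.4), BH-1→BH-3 = (-35, -126, 0).
Normal n = (BH-1→BH-2) × (BH-1→BH-3) = (1688.4, -469, -9737).
So ∂z/∂E = −n_x/n_z = 0.173400431 and ∂z/∂N = −n_y/n_z = −0.048166786.
Intercept c from BH-1: 2279.9 − 52873.95 + 247884.83 = 197290.77.
At (304953, 5146552): z = 52879.0 − 247892.9 + 197290.77 = 2276.9 ft.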